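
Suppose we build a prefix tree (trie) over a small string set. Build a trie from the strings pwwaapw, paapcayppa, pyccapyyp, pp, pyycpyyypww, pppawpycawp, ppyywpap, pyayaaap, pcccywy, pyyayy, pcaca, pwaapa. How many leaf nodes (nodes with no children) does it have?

11

A leaf is a node with no children — equivalently, the end of a word that is not a proper prefix of any other stored word.
Those words: "paapcayppa", "pcaca", "pcccywy", "pppawpycawp", "ppyywpap", "pwaapa", "pwwaapw", "pyayaaap", "pyccapyyp", "pyyayy", "pyycpyyypww"
Leaf count: 11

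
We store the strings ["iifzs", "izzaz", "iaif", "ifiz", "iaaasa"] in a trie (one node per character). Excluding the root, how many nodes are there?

For each word, the new-node count is its length minus the longest prefix already in the trie:
  "iifzs" → 5 new (i, i, f, z, s)
  "izzaz" → prefix "i" already present; 4 new (z, z, a, z)
  "iaif" → prefix "i" already present; 3 new (a, i, f)
  "ifiz" → prefix "i" already present; 3 new (f, i, z)
  "iaaasa" → prefix "ia" already present; 4 new (a, a, s, a)
Total nodes = 5 + 4 + 3 + 3 + 4 = 19

19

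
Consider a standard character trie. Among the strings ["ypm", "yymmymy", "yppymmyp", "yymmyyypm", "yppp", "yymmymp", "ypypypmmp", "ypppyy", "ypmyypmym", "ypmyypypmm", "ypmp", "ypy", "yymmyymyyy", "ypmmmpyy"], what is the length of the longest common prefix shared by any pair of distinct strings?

The deepest shared node is where two words last agree before diverging.
"ypmyypmym" and "ypmyypypmm" agree on "ypmyyp" (6 characters) before diverging; nothing deeper is shared.
Longest shared-prefix length: 6

6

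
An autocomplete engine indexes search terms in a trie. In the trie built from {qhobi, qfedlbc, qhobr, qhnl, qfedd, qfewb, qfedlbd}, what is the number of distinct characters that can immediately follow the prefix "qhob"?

2

Follow the path "qhob" to its node, then look at its outgoing edges.
Distinct next characters after "qhob": i, r.
That node has 2 child edges.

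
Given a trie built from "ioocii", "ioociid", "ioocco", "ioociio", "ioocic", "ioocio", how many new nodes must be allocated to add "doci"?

4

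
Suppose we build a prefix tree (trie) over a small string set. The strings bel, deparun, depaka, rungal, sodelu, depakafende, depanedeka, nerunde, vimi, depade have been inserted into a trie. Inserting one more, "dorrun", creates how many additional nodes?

Walking "dorrun" from the root, the first 1 characters ("d") follow existing edges; "o" is the first miss.
New nodes needed: |"dorrun"| − 1 = 6 − 1 = 5.

5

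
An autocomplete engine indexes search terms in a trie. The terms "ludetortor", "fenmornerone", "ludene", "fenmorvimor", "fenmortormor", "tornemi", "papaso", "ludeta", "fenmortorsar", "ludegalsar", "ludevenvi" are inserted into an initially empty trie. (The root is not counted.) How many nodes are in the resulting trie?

Insert word by word; a character creates a node only if that edge doesn't already exist:
  "ludetortor" → 10 new (l, u, d, e, t, o, r, t, o, r)
  "fenmornerone" → 12 new (f, e, n, m, o, r, n, e, r, o, n, e)
  "ludene" → prefix "lude" already present; 2 new (n, e)
  "fenmorvimor" → prefix "fenmor" already present; 5 new (v, i, m, o, r)
  "fenmortormor" → prefix "fenmor" already present; 6 new (t, o, r, m, o, r)
  "tornemi" → 7 new (t, o, r, n, e, m, i)
  "papaso" → 6 new (p, a, p, a, s, o)
  "ludeta" → prefix "ludet" already present; 1 new (a)
  "fenmortorsar" → prefix "fenmortor" already present; 3 new (s, a, r)
  "ludegalsar" → prefix "lude" already present; 6 new (g, a, l, s, a, r)
  "ludevenvi" → prefix "lude" already present; 5 new (v, e, n, v, i)
Total nodes = 10 + 12 + 2 + 5 + 6 + 7 + 6 + 1 + 3 + 6 + 5 = 63

63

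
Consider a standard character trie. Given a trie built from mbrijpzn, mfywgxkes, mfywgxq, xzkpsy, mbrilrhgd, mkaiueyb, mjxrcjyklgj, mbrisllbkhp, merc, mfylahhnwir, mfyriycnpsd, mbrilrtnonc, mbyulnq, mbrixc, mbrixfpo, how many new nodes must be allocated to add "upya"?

Nothing in the trie begins with "u"; the whole of "upya" is new.
4 − 0 = 4 new nodes.

4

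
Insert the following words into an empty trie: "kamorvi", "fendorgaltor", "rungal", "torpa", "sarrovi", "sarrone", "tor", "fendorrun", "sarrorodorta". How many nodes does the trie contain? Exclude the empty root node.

Count nodes per top-level branch (shared prefixes stored once):
  'f'-branch (fendorgaltor, fendorrun): 15 nodes
  'k'-branch (kamorvi): 7 nodes
  'r'-branch (rungal): 6 nodes
  's'-branch (sarrone, sarrorodorta, sarrovi): 16 nodes
  't'-branch (tor, torpa): 5 nodes
Sum: 49

49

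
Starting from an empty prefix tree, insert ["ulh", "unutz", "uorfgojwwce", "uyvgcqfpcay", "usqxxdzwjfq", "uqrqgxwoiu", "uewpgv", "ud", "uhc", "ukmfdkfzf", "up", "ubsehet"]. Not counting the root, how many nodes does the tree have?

69

For each word, the new-node count is its length minus the longest prefix already in the trie:
  "ulh" → 3 new (u, l, h)
  "unutz" → prefix "u" already present; 4 new (n, u, t, z)
  "uorfgojwwce" → prefix "u" already present; 10 new (o, r, f, g, o, j, w, w, c, e)
  "uyvgcqfpcay" → prefix "u" already present; 10 new (y, v, g, c, q, f, p, c, a, y)
  "usqxxdzwjfq" → prefix "u" already present; 10 new (s, q, x, x, d, z, w, j, f, q)
  "uqrqgxwoiu" → prefix "u" already present; 9 new (q, r, q, g, x, w, o, i, u)
  "uewpgv" → prefix "u" already present; 5 new (e, w, p, g, v)
  "ud" → prefix "u" already present; 1 new (d)
  "uhc" → prefix "u" already present; 2 new (h, c)
  "ukmfdkfzf" → prefix "u" already present; 8 new (k, m, f, d, k, f, z, f)
  "up" → prefix "u" already present; 1 new (p)
  "ubsehet" → prefix "u" already present; 6 new (b, s, e, h, e, t)
Total nodes = 3 + 4 + 10 + 10 + 10 + 9 + 5 + 1 + 2 + 8 + 1 + 6 = 69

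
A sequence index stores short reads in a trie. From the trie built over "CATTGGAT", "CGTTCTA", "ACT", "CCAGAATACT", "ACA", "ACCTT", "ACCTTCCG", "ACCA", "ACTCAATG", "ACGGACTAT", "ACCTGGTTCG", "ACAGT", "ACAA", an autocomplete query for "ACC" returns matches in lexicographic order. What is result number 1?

ACCA

Words with prefix "ACC", in lexicographic order: "ACCA", "ACCTGGTTCG", "ACCTT", "ACCTTCCG"
Position 1: ACCA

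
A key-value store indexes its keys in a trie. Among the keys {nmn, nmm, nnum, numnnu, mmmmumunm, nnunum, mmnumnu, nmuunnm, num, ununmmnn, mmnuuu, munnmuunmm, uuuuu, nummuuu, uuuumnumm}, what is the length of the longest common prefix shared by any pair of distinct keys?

4

The deepest shared node is where two words last agree before diverging.
e.g. "mmnumnu" and "mmnuuu" share the prefix "mmnu" of length 4; no pair shares a longer one.
Longest shared-prefix length: 4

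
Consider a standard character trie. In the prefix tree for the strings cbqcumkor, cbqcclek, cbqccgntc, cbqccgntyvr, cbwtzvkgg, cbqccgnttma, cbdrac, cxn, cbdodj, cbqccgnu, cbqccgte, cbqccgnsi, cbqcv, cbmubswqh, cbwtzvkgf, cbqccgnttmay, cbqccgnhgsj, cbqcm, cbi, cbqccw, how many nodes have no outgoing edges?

A leaf is a node with no children — equivalently, the end of a word that is not a proper prefix of any other stored word.
Those words: "cbdodj", "cbdrac", "cbi", "cbmubswqh", "cbqccgnhgsj", "cbqccgnsi", "cbqccgntc", "cbqccgnttmay", "cbqccgntyvr", "cbqccgnu", "cbqccgte", "cbqcclek", "cbqccw", "cbqcm", "cbqcumkor", "cbqcv", "cbwtzvkgf", "cbwtzvkgg", "cxn"
Leaf count: 19

19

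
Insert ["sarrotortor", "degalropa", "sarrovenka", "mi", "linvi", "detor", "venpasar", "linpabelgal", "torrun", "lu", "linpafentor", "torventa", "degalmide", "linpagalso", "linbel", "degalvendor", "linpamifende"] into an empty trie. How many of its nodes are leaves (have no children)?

17

A leaf is a node with no children — equivalently, the end of a word that is not a proper prefix of any other stored word.
Those words: "degalmide", "degalropa", "degalvendor", "detor", "linbel", "linpabelgal", "linpafentor", "linpagalso", "linpamifende", "linvi", "lu", "mi", "sarrotortor", "sarrovenka", "torrun", "torventa", "venpasar"
Leaf count: 17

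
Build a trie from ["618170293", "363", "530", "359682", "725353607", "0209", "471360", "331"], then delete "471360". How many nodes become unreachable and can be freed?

After clearing the end-marker at "471360", prune upward until reaching a node still needed by another word.
No other word shares any prefix with "471360", so all 6 of its nodes go.
Nodes removed: 6

6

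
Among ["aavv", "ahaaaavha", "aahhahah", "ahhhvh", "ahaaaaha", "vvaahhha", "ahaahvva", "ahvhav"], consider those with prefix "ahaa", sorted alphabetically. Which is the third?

ahaahvva

Words with prefix "ahaa", in lexicographic order: "ahaaaaha", "ahaaaavha", "ahaahvva"
The 3rd is ahaahvva.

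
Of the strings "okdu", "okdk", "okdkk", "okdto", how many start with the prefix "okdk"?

Walk to "okdk"; the words in its subtree are exactly those with that prefix.
Words under "okdk": okdk, okdkk
Count: 2

2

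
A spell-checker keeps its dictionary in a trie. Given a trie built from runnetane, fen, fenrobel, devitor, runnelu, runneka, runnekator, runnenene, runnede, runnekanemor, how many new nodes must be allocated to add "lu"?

"lu" shares no prefix with any stored word, so all 2 characters open new nodes.
2 − 0 = 2 new nodes.

2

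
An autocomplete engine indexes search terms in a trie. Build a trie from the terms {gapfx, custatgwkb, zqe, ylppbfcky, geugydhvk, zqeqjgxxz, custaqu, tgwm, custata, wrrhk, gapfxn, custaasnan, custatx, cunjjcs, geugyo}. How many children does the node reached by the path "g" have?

Follow the path "g" to its node, then look at its outgoing edges.
Distinct next characters after "g": a, e.
That node has 2 child edges.

2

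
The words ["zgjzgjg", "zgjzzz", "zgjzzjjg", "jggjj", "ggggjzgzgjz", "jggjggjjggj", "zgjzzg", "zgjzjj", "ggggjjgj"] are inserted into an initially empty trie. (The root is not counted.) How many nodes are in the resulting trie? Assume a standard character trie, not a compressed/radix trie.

41

For each word, the new-node count is its length minus the longest prefix already in the trie:
  "zgjzgjg" → 7 new (z, g, j, z, g, j, g)
  "zgjzzz" → prefix "zgjz" already present; 2 new (z, z)
  "zgjzzjjg" → prefix "zgjzz" already present; 3 new (j, j, g)
  "jggjj" → 5 new (j, g, g, j, j)
  "ggggjzgzgjz" → 11 new (g, g, g, g, j, z, g, z, g, j, z)
  "jggjggjjggj" → prefix "jggj" already present; 7 new (g, g, j, j, g, g, j)
  "zgjzzg" → prefix "zgjzz" already present; 1 new (g)
  "zgjzjj" → prefix "zgjz" already present; 2 new (j, j)
  "ggggjjgj" → prefix "ggggj" already present; 3 new (j, g, j)
Total nodes = 7 + 2 + 3 + 5 + 11 + 7 + 1 + 2 + 3 = 41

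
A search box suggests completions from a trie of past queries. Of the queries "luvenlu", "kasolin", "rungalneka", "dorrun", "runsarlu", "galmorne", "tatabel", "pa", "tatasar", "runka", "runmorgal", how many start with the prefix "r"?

4

Filter for entries beginning with "r":
Words under "r": rungalneka, runka, runmorgal, runsarlu
Count: 4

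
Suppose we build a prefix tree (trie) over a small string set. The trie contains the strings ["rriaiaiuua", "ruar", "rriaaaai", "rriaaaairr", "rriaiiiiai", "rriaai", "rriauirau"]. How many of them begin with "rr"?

Filter for entries beginning with "rr":
Matches: "rriaaaai", "rriaaaairr", "rriaai", "rriaiaiuua", "rriaiiiiai", "rriauirau"
Count: 6

6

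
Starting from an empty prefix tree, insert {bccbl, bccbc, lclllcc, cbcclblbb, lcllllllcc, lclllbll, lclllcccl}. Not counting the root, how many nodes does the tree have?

32

For each word, the new-node count is its length minus the longest prefix already in the trie:
  "bccbl" → 5 new (b, c, c, b, l)
  "bccbc" → prefix "bccb" already present; 1 new (c)
  "lclllcc" → 7 new (l, c, l, l, l, c, c)
  "cbcclblbb" → 9 new (c, b, c, c, l, b, l, b, b)
  "lcllllllcc" → prefix "lclll" already present; 5 new (l, l, l, c, c)
  "lclllbll" → prefix "lclll" already present; 3 new (b, l, l)
  "lclllcccl" → prefix "lclllcc" already present; 2 new (c, l)
Total nodes = 5 + 1 + 7 + 9 + 5 + 3 + 2 = 32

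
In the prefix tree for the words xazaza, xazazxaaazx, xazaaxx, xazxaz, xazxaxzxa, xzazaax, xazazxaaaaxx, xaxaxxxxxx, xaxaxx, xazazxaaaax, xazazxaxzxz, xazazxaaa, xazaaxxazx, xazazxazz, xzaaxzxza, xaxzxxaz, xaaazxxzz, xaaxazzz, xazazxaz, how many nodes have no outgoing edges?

A leaf is a node with no children — equivalently, the end of a word that is not a proper prefix of any other stored word.
Those words: "xaaazxxzz", "xaaxazzz", "xaxaxxxxxx", "xaxzxxaz", "xazaaxxazx", "xazaza", "xazazxaaaaxx", "xazazxaaazx", "xazazxaxzxz", "xazazxazz", "xazxaxzxa", "xazxaz", "xzaaxzxza", "xzazaax"
Leaf count: 14

14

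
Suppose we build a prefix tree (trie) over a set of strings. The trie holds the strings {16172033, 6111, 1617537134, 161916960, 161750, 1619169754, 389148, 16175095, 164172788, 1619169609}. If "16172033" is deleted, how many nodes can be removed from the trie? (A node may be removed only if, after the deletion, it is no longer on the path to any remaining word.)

4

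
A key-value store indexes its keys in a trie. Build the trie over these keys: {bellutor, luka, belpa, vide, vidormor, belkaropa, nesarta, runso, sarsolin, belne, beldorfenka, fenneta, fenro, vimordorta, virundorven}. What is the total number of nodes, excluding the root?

Insert word by word; a character creates a node only if that edge doesn't already exist:
  "bellutor" → 8 new (b, e, l, l, u, t, o, r)
  "luka" → 4 new (l, u, k, a)
  "belpa" → prefix "bel" already present; 2 new (p, a)
  "vide" → 4 new (v, i, d, e)
  "vidormor" → prefix "vid" already present; 5 new (o, r, m, o, r)
  "belkaropa" → prefix "bel" already present; 6 new (k, a, r, o, p, a)
  "nesarta" → 7 new (n, e, s, a, r, t, a)
  "runso" → 5 new (r, u, n, s, o)
  "sarsolin" → 8 new (s, a, r, s, o, l, i, n)
  "belne" → prefix "bel" already present; 2 new (n, e)
  "beldorfenka" → prefix "bel" already present; 8 new (d, o, r, f, e, n, k, a)
  "fenneta" → 7 new (f, e, n, n, e, t, a)
  "fenro" → prefix "fen" already present; 2 new (r, o)
  "vimordorta" → prefix "vi" already present; 8 new (m, o, r, d, o, r, t, a)
  "virundorven" → prefix "vi" already present; 9 new (r, u, n, d, o, r, v, e, n)
Total nodes = 8 + 4 + 2 + 4 + 5 + 6 + 7 + 5 + 8 + 2 + 8 + 7 + 2 + 8 + 9 = 85

85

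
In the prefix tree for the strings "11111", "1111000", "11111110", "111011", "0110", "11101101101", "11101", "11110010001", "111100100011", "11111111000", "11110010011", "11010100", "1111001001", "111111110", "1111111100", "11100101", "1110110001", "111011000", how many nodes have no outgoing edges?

10

Leaves are exactly the stored words that no other stored word extends.
Those words: "0110", "11010100", "11100101", "1110110001", "11101101101", "1111000", "111100100011", "11110010011", "11111110", "11111111000"
Leaf count: 10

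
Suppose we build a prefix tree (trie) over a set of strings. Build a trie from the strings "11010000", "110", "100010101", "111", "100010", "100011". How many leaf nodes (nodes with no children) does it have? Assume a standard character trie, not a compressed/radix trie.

4

A leaf is a node with no children — equivalently, the end of a word that is not a proper prefix of any other stored word.
Those words: "100010101", "100011", "11010000", "111"
Leaf count: 4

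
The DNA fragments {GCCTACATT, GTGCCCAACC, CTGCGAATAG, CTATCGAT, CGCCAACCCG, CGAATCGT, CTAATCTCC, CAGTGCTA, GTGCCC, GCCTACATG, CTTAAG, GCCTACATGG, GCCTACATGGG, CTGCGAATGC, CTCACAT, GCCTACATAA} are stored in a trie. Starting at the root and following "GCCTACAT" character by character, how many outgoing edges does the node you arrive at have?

3

The children of the "GCCTACAT" node are the distinct next characters among strings starting with "GCCTACAT".
Characters that immediately follow "GCCTACAT" among the stored strings: {A, G, T}.
That node has 3 child edges.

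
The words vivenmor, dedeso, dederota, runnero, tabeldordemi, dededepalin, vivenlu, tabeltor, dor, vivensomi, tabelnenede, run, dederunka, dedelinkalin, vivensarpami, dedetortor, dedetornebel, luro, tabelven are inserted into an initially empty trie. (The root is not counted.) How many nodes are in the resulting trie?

97

Trace insertions, counting only characters that open a new branch:
  "vivenmor" → 8 new (v, i, v, e, n, m, o, r)
  "dedeso" → 6 new (d, e, d, e, s, o)
  "dederota" → prefix "dede" already present; 4 new (r, o, t, a)
  "runnero" → 7 new (r, u, n, n, e, r, o)
  "tabeldordemi" → 12 new (t, a, b, e, l, d, o, r, d, e, m, i)
  "dededepalin" → prefix "dede" already present; 7 new (d, e, p, a, l, i, n)
  "vivenlu" → prefix "viven" already present; 2 new (l, u)
  "tabeltor" → prefix "tabel" already present; 3 new (t, o, r)
  "dor" → prefix "d" already present; 2 new (o, r)
  "vivensomi" → prefix "viven" already present; 4 new (s, o, m, i)
  "tabelnenede" → prefix "tabel" already present; 6 new (n, e, n, e, d, e)
  "run" → prefix "run" already present; 0 new (none)
  "dederunka" → prefix "deder" already present; 4 new (u, n, k, a)
  "dedelinkalin" → prefix "dede" already present; 8 new (l, i, n, k, a, l, i, n)
  "vivensarpami" → prefix "vivens" already present; 6 new (a, r, p, a, m, i)
  "dedetortor" → prefix "dede" already present; 6 new (t, o, r, t, o, r)
  "dedetornebel" → prefix "dedetor" already present; 5 new (n, e, b, e, l)
  "luro" → 4 new (l, u, r, o)
  "tabelven" → prefix "tabel" already present; 3 new (v, e, n)
Total nodes = 8 + 6 + 4 + 7 + 12 + 7 + 2 + 3 + 2 + 4 + 6 + 0 + 4 + 8 + 6 + 6 + 5 + 4 + 3 = 97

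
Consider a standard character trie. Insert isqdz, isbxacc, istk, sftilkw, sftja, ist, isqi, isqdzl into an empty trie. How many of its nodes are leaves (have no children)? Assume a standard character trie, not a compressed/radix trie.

6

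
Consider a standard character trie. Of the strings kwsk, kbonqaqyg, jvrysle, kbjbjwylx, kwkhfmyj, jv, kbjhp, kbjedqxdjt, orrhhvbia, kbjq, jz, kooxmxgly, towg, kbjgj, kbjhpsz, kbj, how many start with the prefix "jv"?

2

Traverse to the node for "jv", then collect every word in that subtree.
Words under "jv": jv, jvrysle
Count: 2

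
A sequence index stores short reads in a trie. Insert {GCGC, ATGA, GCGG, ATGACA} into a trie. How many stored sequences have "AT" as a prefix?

2

Traverse to the node for "AT", then collect every word in that subtree.
Words under "AT": ATGA, ATGACA
Count: 2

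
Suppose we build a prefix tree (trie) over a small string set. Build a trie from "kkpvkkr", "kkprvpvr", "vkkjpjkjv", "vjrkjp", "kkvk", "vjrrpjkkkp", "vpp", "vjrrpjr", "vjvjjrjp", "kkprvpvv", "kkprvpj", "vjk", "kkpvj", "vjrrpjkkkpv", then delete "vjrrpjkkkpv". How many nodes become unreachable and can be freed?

1

Walk "vjrrpjkkkpv" from the leaf back toward the root, removing each node that no remaining word uses.
The suffix "v" (1 node) is used only by "vjrrpjkkkpv"; "vjrrpjkkkp" is itself a stored word, so pruning stops there.
Nodes removed: 1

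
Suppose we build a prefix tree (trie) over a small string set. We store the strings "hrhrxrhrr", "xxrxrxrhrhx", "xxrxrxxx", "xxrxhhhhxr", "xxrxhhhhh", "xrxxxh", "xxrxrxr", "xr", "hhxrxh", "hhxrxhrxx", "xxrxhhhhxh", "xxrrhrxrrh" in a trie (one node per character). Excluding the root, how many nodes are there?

Insert word by word; a character creates a node only if that edge doesn't already exist:
  "hrhrxrhrr" → 9 new (h, r, h, r, x, r, h, r, r)
  "xxrxrxrhrhx" → 11 new (x, x, r, x, r, x, r, h, r, h, x)
  "xxrxrxxx" → prefix "xxrxrx" already present; 2 new (x, x)
  "xxrxhhhhxr" → prefix "xxrx" already present; 6 new (h, h, h, h, x, r)
  "xxrxhhhhh" → prefix "xxrxhhhh" already present; 1 new (h)
  "xrxxxh" → prefix "x" already present; 5 new (r, x, x, x, h)
  "xxrxrxr" → prefix "xxrxrxr" already present; 0 new (none)
  "xr" → prefix "xr" already present; 0 new (none)
  "hhxrxh" → prefix "h" already present; 5 new (h, x, r, x, h)
  "hhxrxhrxx" → prefix "hhxrxh" already present; 3 new (r, x, x)
  "xxrxhhhhxh" → prefix "xxrxhhhhx" already present; 1 new (h)
  "xxrrhrxrrh" → prefix "xxr" already present; 7 new (r, h, r, x, r, r, h)
Total nodes = 9 + 11 + 2 + 6 + 1 + 5 + 0 + 0 + 5 + 3 + 1 + 7 = 50

50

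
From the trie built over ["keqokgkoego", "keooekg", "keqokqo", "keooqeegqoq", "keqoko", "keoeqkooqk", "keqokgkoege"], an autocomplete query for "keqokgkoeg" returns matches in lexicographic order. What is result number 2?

keqokgkoego

DFS of the "keqokgkoeg" subtree visits, in order: "keqokgkoege", "keqokgkoego"
The 2nd is keqokgkoego.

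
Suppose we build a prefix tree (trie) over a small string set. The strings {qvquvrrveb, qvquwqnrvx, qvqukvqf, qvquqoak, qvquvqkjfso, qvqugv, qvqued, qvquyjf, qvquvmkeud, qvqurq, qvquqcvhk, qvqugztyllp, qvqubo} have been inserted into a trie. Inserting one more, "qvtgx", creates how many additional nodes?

"qv" is already a path in the trie; the remaining "tgx" must be added.
New nodes needed: |"qvtgx"| − 2 = 5 − 2 = 3.

3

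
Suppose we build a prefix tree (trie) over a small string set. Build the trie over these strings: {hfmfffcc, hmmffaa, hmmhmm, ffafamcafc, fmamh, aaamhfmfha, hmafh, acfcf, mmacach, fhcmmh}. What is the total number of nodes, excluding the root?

Insert word by word; a character creates a node only if that edge doesn't already exist:
  "hfmfffcc" → 8 new (h, f, m, f, f, f, c, c)
  "hmmffaa" → prefix "h" already present; 6 new (m, m, f, f, a, a)
  "hmmhmm" → prefix "hmm" already present; 3 new (h, m, m)
  "ffafamcafc" → 10 new (f, f, a, f, a, m, c, a, f, c)
  "fmamh" → prefix "f" already present; 4 new (m, a, m, h)
  "aaamhfmfha" → 10 new (a, a, a, m, h, f, m, f, h, a)
  "hmafh" → prefix "hm" already present; 3 new (a, f, h)
  "acfcf" → prefix "a" already present; 4 new (c, f, c, f)
  "mmacach" → 7 new (m, m, a, c, a, c, h)
  "fhcmmh" → prefix "f" already present; 5 new (h, c, m, m, h)
Total nodes = 8 + 6 + 3 + 10 + 4 + 10 + 3 + 4 + 7 + 5 = 60

60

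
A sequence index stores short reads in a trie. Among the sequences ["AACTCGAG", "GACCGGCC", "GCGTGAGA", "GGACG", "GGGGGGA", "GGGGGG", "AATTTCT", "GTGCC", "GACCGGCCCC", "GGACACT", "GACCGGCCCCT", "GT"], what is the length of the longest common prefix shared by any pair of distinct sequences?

10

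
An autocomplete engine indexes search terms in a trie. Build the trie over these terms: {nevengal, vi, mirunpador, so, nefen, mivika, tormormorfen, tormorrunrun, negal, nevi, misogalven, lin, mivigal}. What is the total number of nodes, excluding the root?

Trace insertions, counting only characters that open a new branch:
  "nevengal" → 8 new (n, e, v, e, n, g, a, l)
  "vi" → 2 new (v, i)
  "mirunpador" → 10 new (m, i, r, u, n, p, a, d, o, r)
  "so" → 2 new (s, o)
  "nefen" → prefix "ne" already present; 3 new (f, e, n)
  "mivika" → prefix "mi" already present; 4 new (v, i, k, a)
  "tormormorfen" → 12 new (t, o, r, m, o, r, m, o, r, f, e, n)
  "tormorrunrun" → prefix "tormor" already present; 6 new (r, u, n, r, u, n)
  "negal" → prefix "ne" already present; 3 new (g, a, l)
  "nevi" → prefix "nev" already present; 1 new (i)
  "misogalven" → prefix "mi" already present; 8 new (s, o, g, a, l, v, e, n)
  "lin" → 3 new (l, i, n)
  "mivigal" → prefix "mivi" already present; 3 new (g, a, l)
Total nodes = 8 + 2 + 10 + 2 + 3 + 4 + 12 + 6 + 3 + 1 + 8 + 3 + 3 = 65

65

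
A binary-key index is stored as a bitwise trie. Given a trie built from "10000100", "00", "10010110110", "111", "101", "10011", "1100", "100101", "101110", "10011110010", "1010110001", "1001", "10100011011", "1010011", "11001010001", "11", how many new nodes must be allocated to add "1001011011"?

Every character of "1001011011" already lies on an existing path (it is a prefix of some stored word).
No new nodes are needed: 0.

0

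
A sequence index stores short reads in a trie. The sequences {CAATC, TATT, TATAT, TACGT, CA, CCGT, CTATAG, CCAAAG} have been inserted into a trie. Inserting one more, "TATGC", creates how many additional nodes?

The longest prefix of "TATGC" already in the trie is "TAT" (length 3).
New nodes needed: |"TATGC"| − 3 = 5 − 3 = 2.

2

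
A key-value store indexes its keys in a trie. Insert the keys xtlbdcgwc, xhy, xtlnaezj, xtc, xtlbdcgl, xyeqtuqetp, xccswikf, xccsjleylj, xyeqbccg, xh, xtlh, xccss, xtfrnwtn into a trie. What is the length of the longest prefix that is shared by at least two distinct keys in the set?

Look for the deepest trie node that still has at least two words in its subtree.
e.g. "xtlbdcgl" and "xtlbdcgwc" share the prefix "xtlbdcg" of length 7; no pair shares a longer one.
Longest shared-prefix length: 7

7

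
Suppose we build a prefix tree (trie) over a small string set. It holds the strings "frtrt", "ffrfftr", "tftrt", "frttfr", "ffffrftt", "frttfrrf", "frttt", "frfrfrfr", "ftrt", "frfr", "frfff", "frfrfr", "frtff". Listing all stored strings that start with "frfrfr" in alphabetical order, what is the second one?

frfrfrfr

Filter for "frfrfr…" and sort: "frfrfr", "frfrfrfr"
Position 2: frfrfrfr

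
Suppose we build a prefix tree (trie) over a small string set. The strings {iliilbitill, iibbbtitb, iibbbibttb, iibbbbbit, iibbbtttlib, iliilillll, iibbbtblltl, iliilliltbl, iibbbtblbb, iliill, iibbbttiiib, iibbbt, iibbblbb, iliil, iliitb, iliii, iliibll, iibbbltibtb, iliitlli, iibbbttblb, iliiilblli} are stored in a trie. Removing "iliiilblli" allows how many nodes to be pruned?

After clearing the end-marker at "iliiilblli", prune upward until reaching a node still needed by another word.
The suffix "lblli" (5 nodes) is used only by "iliiilblli"; "iliii" is itself a stored word, so pruning stops there.
Nodes removed: 5

5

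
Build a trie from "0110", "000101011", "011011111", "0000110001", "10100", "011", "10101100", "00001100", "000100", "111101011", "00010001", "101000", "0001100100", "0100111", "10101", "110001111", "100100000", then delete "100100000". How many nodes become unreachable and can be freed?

Walk "100100000" from the leaf back toward the root, removing each node that no remaining word uses.
The suffix "0100000" (7 nodes) is used only by "100100000"; the node for "10" still has the child "1", so pruning stops there.
Nodes removed: 7

7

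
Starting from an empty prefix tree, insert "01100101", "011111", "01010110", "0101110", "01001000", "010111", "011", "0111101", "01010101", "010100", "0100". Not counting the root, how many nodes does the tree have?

30

Count nodes per top-level branch (shared prefixes stored once):
  '0'-branch (0100, 01001000, 010100, 01010101, 01010110, 010111, 0101110, 011, 01100101, 0111101, 011111): 30 nodes
Sum: 30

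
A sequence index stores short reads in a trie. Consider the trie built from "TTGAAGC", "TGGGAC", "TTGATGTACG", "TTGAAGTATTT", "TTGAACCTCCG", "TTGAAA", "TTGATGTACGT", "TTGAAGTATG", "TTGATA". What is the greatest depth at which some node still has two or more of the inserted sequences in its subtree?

10

The deepest shared node is where two words last agree before diverging.
e.g. "TTGATGTACG" and "TTGATGTACGT" share the prefix "TTGATGTACG" of length 10; no pair shares a longer one.
Longest shared-prefix length: 10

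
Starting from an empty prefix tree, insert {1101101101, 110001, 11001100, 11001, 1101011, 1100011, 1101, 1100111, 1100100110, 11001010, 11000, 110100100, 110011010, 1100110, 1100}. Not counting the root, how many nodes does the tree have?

Count nodes per top-level branch (shared prefixes stored once):
  '1'-branch (1100, 11000, 110001, 1100011, 11001, 1100100110, 11001010, 1100110, 11001100, 110011010, 1100111, 1101, 110100100, 1101011, 1101101101): 35 nodes
Sum: 35

35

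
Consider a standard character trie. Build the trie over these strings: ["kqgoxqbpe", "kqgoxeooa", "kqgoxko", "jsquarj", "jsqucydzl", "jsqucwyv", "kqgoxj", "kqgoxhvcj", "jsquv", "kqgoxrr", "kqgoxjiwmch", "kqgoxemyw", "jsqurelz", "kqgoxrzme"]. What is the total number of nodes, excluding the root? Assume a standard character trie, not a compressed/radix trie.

For each word, the new-node count is its length minus the longest prefix already in the trie:
  "kqgoxqbpe" → 9 new (k, q, g, o, x, q, b, p, e)
  "kqgoxeooa" → prefix "kqgox" already present; 4 new (e, o, o, a)
  "kqgoxko" → prefix "kqgox" already present; 2 new (k, o)
  "jsquarj" → 7 new (j, s, q, u, a, r, j)
  "jsqucydzl" → prefix "jsqu" already present; 5 new (c, y, d, z, l)
  "jsqucwyv" → prefix "jsquc" already present; 3 new (w, y, v)
  "kqgoxj" → prefix "kqgox" already present; 1 new (j)
  "kqgoxhvcj" → prefix "kqgox" already present; 4 new (h, v, c, j)
  "jsquv" → prefix "jsqu" already present; 1 new (v)
  "kqgoxrr" → prefix "kqgox" already present; 2 new (r, r)
  "kqgoxjiwmch" → prefix "kqgoxj" already present; 5 new (i, w, m, c, h)
  "kqgoxemyw" → prefix "kqgoxe" already present; 3 new (m, y, w)
  "jsqurelz" → prefix "jsqu" already present; 4 new (r, e, l, z)
  "kqgoxrzme" → prefix "kqgoxr" already present; 3 new (z, m, e)
Total nodes = 9 + 4 + 2 + 7 + 5 + 3 + 1 + 4 + 1 + 2 + 5 + 3 + 4 + 3 = 53

53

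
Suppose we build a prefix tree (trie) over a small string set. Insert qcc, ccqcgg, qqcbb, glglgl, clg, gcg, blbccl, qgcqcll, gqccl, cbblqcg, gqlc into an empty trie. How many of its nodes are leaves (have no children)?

Leaves are exactly the stored words that no other stored word extends.
Those words: "blbccl", "cbblqcg", "ccqcgg", "clg", "gcg", "glglgl", "gqccl", "gqlc", "qcc", "qgcqcll", "qqcbb"
Leaf count: 11

11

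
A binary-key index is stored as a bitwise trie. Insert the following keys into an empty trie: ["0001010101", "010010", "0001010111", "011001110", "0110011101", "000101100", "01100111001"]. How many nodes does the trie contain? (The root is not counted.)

30

Count nodes per top-level branch (shared prefixes stored once):
  '0'-branch (0001010101, 0001010111, 000101100, 010010, 011001110, 01100111001, 0110011101): 30 nodes
Sum: 30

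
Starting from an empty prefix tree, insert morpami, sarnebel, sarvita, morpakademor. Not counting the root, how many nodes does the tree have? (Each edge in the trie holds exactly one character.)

26

Count nodes per top-level branch (shared prefixes stored once):
  'm'-branch (morpakademor, morpami): 14 nodes
  's'-branch (sarnebel, sarvita): 12 nodes
Sum: 26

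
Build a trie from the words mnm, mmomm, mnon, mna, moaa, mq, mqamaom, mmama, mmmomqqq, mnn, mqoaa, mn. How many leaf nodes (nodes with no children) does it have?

A leaf is a node with no children — equivalently, the end of a word that is not a proper prefix of any other stored word.
Those words: "mmama", "mmmomqqq", "mmomm", "mna", "mnm", "mnn", "mnon", "moaa", "mqamaom", "mqoaa"
Leaf count: 10

10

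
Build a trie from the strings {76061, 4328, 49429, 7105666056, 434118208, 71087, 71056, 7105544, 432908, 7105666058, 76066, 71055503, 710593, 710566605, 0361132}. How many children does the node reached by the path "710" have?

2

Walk "710" from the root, arriving at one node.
Characters that immediately follow "710" among the stored strings: {5, 8}.
That node has 2 child edges.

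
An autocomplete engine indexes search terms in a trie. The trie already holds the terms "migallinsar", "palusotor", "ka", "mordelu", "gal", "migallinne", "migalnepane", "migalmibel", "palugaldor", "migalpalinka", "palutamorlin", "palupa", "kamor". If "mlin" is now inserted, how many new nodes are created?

The longest prefix of "mlin" already in the trie is "m" (length 1).
New nodes needed: |"mlin"| − 1 = 4 − 1 = 3.

3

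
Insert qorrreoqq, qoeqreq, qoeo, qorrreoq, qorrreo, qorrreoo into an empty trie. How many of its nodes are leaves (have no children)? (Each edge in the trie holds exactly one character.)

4

A leaf is a node with no children — equivalently, the end of a word that is not a proper prefix of any other stored word.
Those words: "qoeo", "qoeqreq", "qorrreoo", "qorrreoqq"
Leaf count: 4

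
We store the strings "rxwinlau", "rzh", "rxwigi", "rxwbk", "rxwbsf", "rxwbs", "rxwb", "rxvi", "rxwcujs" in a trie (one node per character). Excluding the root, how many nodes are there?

22

For each word, the new-node count is its length minus the longest prefix already in the trie:
  "rxwinlau" → 8 new (r, x, w, i, n, l, a, u)
  "rzh" → prefix "r" already present; 2 new (z, h)
  "rxwigi" → prefix "rxwi" already present; 2 new (g, i)
  "rxwbk" → prefix "rxw" already present; 2 new (b, k)
  "rxwbsf" → prefix "rxwb" already present; 2 new (s, f)
  "rxwbs" → prefix "rxwbs" already present; 0 new (none)
  "rxwb" → prefix "rxwb" already present; 0 new (none)
  "rxvi" → prefix "rx" already present; 2 new (v, i)
  "rxwcujs" → prefix "rxw" already present; 4 new (c, u, j, s)
Total nodes = 8 + 2 + 2 + 2 + 2 + 0 + 0 + 2 + 4 = 22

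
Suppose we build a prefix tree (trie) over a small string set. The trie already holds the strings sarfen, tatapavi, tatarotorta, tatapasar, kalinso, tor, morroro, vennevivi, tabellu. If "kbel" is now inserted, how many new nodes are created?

"k" is already a path in the trie; the remaining "bel" must be added.
So 4 − 1 = 3 new nodes.

3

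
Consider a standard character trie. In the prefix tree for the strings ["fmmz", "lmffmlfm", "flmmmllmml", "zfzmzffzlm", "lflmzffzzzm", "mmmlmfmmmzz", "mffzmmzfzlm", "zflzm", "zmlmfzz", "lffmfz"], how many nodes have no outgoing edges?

10

A leaf is a node with no children — equivalently, the end of a word that is not a proper prefix of any other stored word.
Those words: "flmmmllmml", "fmmz", "lffmfz", "lflmzffzzzm", "lmffmlfm", "mffzmmzfzlm", "mmmlmfmmmzz", "zflzm", "zfzmzffzlm", "zmlmfzz"
Leaf count: 10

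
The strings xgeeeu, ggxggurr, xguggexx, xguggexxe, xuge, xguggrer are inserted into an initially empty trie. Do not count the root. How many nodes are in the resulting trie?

27

Trie structure (* marks end of a word):
(root)
├─ g
│  └─ g
│     └─ x
│        └─ g
│           └─ g
│              └─ u
│                 └─ r
│                    └─ r *
└─ x
   ├─ g
   │  ├─ e
   │  │  └─ e
   │  │     └─ e
   │  │        └─ u *
   │  └─ u
   │     └─ g
   │        └─ g
   │           ├─ e
   │           │  └─ x
   │           │     └─ x *
   │           │        └─ e *
   │           └─ r
   │              └─ e
   │                 └─ r *
   └─ u
      └─ g
         └─ e *
Counting every labelled node above: 27.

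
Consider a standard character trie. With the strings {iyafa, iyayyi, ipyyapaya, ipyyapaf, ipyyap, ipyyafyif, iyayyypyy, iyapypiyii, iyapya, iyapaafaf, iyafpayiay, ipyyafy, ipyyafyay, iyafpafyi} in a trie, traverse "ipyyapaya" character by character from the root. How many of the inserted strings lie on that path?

Check each prefix of "ipyyapaya" against the stored set — each match is an end-marker on the path.
Prefixes of the query that are stored words: "ipyyap", "ipyyapaya"
Count: 2

2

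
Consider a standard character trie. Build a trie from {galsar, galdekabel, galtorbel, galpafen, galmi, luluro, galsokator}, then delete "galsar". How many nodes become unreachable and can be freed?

2

Walk "galsar" from the leaf back toward the root, removing each node that no remaining word uses.
The suffix "ar" (2 nodes) is used only by "galsar"; the node for "gals" still has the child "o", so pruning stops there.
Nodes removed: 2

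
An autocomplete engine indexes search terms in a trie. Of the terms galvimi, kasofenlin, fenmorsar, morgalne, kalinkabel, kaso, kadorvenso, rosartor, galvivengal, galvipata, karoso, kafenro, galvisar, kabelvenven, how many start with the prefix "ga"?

Traverse to the node for "ga", then collect every word in that subtree.
Words under "ga": galvimi, galvipata, galvisar, galvivengal
Count: 4

4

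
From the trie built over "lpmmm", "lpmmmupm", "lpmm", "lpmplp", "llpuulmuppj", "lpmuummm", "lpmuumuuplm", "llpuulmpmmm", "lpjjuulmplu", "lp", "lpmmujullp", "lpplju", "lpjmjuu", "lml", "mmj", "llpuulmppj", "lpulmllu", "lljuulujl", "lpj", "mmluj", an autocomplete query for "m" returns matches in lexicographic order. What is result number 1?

mmj

DFS of the "m" subtree visits, in order: "mmj", "mmluj"
Position 1: mmj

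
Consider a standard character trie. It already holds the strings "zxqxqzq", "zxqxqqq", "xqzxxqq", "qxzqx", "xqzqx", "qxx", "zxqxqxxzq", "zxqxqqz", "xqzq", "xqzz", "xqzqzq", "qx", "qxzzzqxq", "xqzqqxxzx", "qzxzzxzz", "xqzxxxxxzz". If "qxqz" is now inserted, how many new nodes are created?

2

"qx" is already a path in the trie; the remaining "qz" must be added.
So 4 − 2 = 2 new nodes.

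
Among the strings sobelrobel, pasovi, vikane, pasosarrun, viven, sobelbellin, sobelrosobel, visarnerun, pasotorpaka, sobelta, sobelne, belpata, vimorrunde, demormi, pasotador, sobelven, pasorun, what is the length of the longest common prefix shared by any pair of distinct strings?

Equivalently: take the maximum, over all pairs, of their longest common prefix length.
e.g. "sobelrobel" and "sobelrosobel" share the prefix "sobelro" of length 7; no pair shares a longer one.
Longest shared-prefix length: 7

7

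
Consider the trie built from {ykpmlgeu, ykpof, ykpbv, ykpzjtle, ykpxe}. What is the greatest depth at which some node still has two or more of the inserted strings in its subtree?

3

Look for the deepest trie node that still has at least two words in its subtree.
e.g. "ykpbv" and "ykpmlgeu" share the prefix "ykp" of length 3; no pair shares a longer one.
Longest shared-prefix length: 3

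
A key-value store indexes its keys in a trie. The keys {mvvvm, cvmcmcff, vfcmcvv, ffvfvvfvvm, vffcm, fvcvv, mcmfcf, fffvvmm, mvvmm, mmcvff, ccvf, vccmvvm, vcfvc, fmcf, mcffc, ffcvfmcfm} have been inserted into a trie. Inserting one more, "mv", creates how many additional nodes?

"mv" is already a full path in the trie; only an end-marker is added.
No new nodes are needed: 0.

0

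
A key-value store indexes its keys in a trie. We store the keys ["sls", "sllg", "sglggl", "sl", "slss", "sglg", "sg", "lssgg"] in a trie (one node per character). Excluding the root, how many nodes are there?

16

Count nodes per top-level branch (shared prefixes stored once):
  'l'-branch (lssgg): 5 nodes
  's'-branch (sg, sglg, sglggl, sl, sllg, sls, slss): 11 nodes
Sum: 16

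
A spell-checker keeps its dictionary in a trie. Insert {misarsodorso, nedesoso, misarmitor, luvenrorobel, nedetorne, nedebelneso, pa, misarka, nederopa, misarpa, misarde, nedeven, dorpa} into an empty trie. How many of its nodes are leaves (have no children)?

13

Leaves are exactly the stored words that no other stored word extends.
Those words: "dorpa", "luvenrorobel", "misarde", "misarka", "misarmitor", "misarpa", "misarsodorso", "nedebelneso", "nederopa", "nedesoso", "nedetorne", "nedeven", "pa"
Leaf count: 13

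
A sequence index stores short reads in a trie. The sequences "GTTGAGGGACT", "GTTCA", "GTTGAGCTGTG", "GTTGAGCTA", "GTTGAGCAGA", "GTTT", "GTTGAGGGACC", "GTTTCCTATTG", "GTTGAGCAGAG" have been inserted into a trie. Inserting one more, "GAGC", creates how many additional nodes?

The longest prefix of "GAGC" already in the trie is "G" (length 1).
Each of the 3 remaining characters creates one node.

3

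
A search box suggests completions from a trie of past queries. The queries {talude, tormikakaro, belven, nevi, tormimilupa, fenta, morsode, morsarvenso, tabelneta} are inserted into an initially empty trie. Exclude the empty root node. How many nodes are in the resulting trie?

58

Trace insertions, counting only characters that open a new branch:
  "talude" → 6 new (t, a, l, u, d, e)
  "tormikakaro" → prefix "t" already present; 10 new (o, r, m, i, k, a, k, a, r, o)
  "belven" → 6 new (b, e, l, v, e, n)
  "nevi" → 4 new (n, e, v, i)
  "tormimilupa" → prefix "tormi" already present; 6 new (m, i, l, u, p, a)
  "fenta" → 5 new (f, e, n, t, a)
  "morsode" → 7 new (m, o, r, s, o, d, e)
  "morsarvenso" → prefix "mors" already present; 7 new (a, r, v, e, n, s, o)
  "tabelneta" → prefix "ta" already present; 7 new (b, e, l, n, e, t, a)
Total nodes = 6 + 10 + 6 + 4 + 6 + 5 + 7 + 7 + 7 = 58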